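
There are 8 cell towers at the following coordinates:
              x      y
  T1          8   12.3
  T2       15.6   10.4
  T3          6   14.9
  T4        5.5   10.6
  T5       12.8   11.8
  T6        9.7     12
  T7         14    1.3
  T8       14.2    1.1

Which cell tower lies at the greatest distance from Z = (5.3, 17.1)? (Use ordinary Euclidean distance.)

T8

Since √ is increasing, it suffices to compare squared distances:
|ZT1|² = (5.3−8)² + (17.1−12.3)² = 7.29 + 23.04 = 30.33
|ZT2|² = (5.3−15.6)² + (17.1−10.4)² = 106.09 + 44.89 = 150.98
|ZT3|² = (5.3−6)² + (17.1−14.9)² = 0.49 + 4.84 = 5.33
|ZT4|² = (5.3−5.5)² + (17.1−10.6)² = 0.04 + 42.25 = 42.29
|ZT5|² = (5.3−12.8)² + (17.1−11.8)² = 56.25 + 28.09 = 84.34
|ZT6|² = (5.3−9.7)² + (17.1−12)² = 19.36 + 26.01 = 45.37
|ZT7|² = (5.3−14)² + (17.1−1.3)² = 75.69 + 249.64 = 325.33
|ZT8|² = (5.3−14.2)² + (17.1−1.1)² = 79.21 + 256 = 335.21
The largest is to T8.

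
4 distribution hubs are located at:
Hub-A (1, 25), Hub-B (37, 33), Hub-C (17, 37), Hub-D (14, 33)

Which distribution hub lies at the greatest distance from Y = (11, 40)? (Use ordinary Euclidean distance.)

Hub-B

Compare squared distances (the ordering matches that of the actual distances):
d²(Y, Hub-A) = (11−1)² + (40−25)² = 100 + 225 = 325
d²(Y, Hub-B) = (11−37)² + (40−33)² = 676 + 49 = 725
d²(Y, Hub-C) = (11−17)² + (40−37)² = 36 + 9 = 45
d²(Y, Hub-D) = (11−14)² + (40−33)² = 9 + 49 = 58
The largest is to Hub-B.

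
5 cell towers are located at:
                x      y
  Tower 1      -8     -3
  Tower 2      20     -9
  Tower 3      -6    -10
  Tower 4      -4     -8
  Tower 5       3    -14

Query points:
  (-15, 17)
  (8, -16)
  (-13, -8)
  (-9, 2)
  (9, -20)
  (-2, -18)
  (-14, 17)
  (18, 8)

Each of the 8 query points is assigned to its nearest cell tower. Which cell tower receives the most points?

Tower 1

(-15, 17) — d² to each: Tower 1:449, Tower 2:1901, Tower 3:810, Tower 4:746, Tower 5:1285 → nearest is Tower 1
(8, -16) — d² to each: Tower 1:425, Tower 2:193, Tower 3:232, Tower 4:208, Tower 5:29 → nearest is Tower 5
(-13, -8) — d² to each: Tower 1:50, Tower 2:1090, Tower 3:53, Tower 4:81, Tower 5:292 → nearest is Tower 1
(-9, 2) — d² to each: Tower 1:26, Tower 2:962, Tower 3:153, Tower 4:125, Tower 5:400 → nearest is Tower 1
(9, -20) — d² to each: Tower 1:578, Tower 2:242, Tower 3:325, Tower 4:313, Tower 5:72 → nearest is Tower 5
(-2, -18) — d² to each: Tower 1:261, Tower 2:565, Tower 3:80, Tower 4:104, Tower 5:41 → nearest is Tower 5
(-14, 17) — d² to each: Tower 1:436, Tower 2:1832, Tower 3:793, Tower 4:725, Tower 5:1250 → nearest is Tower 1
(18, 8) — d² to each: Tower 1:797, Tower 2:293, Tower 3:900, Tower 4:740, Tower 5:709 → nearest is Tower 2
Tally — Tower 1:4, Tower 2:1, Tower 5:3. Tower 1 captures the most (4).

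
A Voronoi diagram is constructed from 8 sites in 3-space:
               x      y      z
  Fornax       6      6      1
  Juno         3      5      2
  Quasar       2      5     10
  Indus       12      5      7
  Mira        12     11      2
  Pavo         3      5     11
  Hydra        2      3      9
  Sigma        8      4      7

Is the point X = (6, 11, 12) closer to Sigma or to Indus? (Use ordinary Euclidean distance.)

Sigma

Compare squared distances:
d²(X, Sigma) = (6−8)² + (11−4)² + (12−7)² = 4 + 49 + 25 = 78
d²(X, Indus) = (6−12)² + (11−5)² + (12−7)² = 36 + 36 + 25 = 97
78 < 97, so Sigma is closer.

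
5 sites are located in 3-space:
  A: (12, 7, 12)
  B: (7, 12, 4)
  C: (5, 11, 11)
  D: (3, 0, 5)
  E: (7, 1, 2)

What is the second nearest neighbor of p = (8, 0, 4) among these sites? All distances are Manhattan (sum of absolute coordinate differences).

D

d(p,A) = |8−12| + |0−7| + |4−12| = 4 + 7 + 8 = 19
d(p,B) = |8−7| + |0−12| + |4−4| = 1 + 12 + 0 = 13
d(p,C) = |8−5| + |0−11| + |4−11| = 3 + 11 + 7 = 21
d(p,D) = |8−3| + |0−0| + |4−5| = 5 + 0 + 1 = 6
d(p,E) = |8−7| + |0−1| + |4−2| = 1 + 1 + 2 = 4
Sorted ascending: E, D, B, … — the second-nearest is D.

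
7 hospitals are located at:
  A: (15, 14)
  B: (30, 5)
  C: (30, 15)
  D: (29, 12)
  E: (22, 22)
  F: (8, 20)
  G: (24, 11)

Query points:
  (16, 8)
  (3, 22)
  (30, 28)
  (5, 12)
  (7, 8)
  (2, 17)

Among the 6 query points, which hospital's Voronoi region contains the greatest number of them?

(16, 8) — d² to each: A:37, B:205, C:245, D:185, E:232, F:208, G:73 → nearest is A
(3, 22) — d² to each: A:208, B:1018, C:778, D:776, E:361, F:29, G:562 → nearest is F
(30, 28) — d² to each: A:421, B:529, C:169, D:257, E:100, F:548, G:325 → nearest is E
(5, 12) — d² to each: A:104, B:674, C:634, D:576, E:389, F:73, G:362 → nearest is F
(7, 8) — d² to each: A:100, B:538, C:578, D:500, E:421, F:145, G:298 → nearest is A
(2, 17) — d² to each: A:178, B:928, C:788, D:754, E:425, F:45, G:520 → nearest is F
Tally — A:2, E:1, F:3. F captures the most (3).

F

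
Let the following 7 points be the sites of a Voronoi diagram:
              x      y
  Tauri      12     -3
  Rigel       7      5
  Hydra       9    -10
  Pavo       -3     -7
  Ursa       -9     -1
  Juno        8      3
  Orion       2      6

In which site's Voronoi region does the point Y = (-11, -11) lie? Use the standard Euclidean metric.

Pavo

Since √ is increasing, it suffices to compare squared distances:
d²(Y, Tauri) = 529 + 64 = 593
d²(Y, Rigel) = 324 + 256 = 580
d²(Y, Hydra) = 400 + 1 = 401
d²(Y, Pavo) = 64 + 16 = 80
d²(Y, Ursa) = 4 + 100 = 104
d²(Y, Juno) = 361 + 196 = 557
d²(Y, Orion) = 169 + 289 = 458
Pavo is nearest.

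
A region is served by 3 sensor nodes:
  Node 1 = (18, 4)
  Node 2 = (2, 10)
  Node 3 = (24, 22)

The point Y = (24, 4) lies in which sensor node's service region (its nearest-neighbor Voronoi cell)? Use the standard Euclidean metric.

Node 1

Compare squared distances (the ordering matches that of the actual distances):
d²(Y, Node 1) = (24−18)² + (4−4)² = 36 + 0 = 36
d²(Y, Node 2) = (24−2)² + (4−10)² = 484 + 36 = 520
d²(Y, Node 3) = (24−24)² + (4−22)² = 0 + 324 = 324
Minimum is at Node 1.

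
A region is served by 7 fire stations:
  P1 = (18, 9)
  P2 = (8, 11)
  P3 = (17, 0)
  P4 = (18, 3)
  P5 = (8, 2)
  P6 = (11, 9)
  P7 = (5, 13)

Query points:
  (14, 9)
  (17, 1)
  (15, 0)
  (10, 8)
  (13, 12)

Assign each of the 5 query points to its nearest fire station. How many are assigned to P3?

2

(14, 9) — d² to each: P1:16, P2:40, P3:90, P4:52, P5:85, P6:9, P7:97 → nearest is P6
(17, 1) — d² to each: P1:65, P2:181, P3:1, P4:5, P5:82, P6:100, P7:288 → nearest is P3
(15, 0) — d² to each: P1:90, P2:170, P3:4, P4:18, P5:53, P6:97, P7:269 → nearest is P3
(10, 8) — d² to each: P1:65, P2:13, P3:113, P4:89, P5:40, P6:2, P7:50 → nearest is P6
(13, 12) — d² to each: P1:34, P2:26, P3:160, P4:106, P5:125, P6:13, P7:65 → nearest is P6
2 of the 5 points have P3 as nearest.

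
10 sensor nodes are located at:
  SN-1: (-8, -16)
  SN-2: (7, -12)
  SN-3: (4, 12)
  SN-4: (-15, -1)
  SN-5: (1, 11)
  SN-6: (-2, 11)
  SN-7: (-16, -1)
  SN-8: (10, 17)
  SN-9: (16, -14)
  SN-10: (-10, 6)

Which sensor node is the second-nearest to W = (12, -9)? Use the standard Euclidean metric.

SN-9

Compare squared distances (the ordering matches that of the actual distances):
d²(W, SN-1) = 400 + 49 = 449
d²(W, SN-2) = 25 + 9 = 34
d²(W, SN-3) = 64 + 441 = 505
d²(W, SN-4) = 729 + 64 = 793
d²(W, SN-5) = 121 + 400 = 521
d²(W, SN-6) = 196 + 400 = 596
d²(W, SN-7) = 784 + 64 = 848
d²(W, SN-8) = 4 + 676 = 680
d²(W, SN-9) = 16 + 25 = 41
d²(W, SN-10) = 484 + 225 = 709
Sorted ascending: SN-2, SN-9, SN-1, … — the second-nearest is SN-9.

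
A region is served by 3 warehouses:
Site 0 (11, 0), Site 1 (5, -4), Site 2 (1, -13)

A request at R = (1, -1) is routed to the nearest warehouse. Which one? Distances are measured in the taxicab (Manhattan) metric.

Site 1

d(R, Site 0) = |1−11| + |-1−0| = 10 + 1 = 11
d(R, Site 1) = |1−5| + |-1−(-4)| = 4 + 3 = 7
d(R, Site 2) = |1−1| + |-1−(-13)| = 0 + 12 = 12
Minimum is at Site 1.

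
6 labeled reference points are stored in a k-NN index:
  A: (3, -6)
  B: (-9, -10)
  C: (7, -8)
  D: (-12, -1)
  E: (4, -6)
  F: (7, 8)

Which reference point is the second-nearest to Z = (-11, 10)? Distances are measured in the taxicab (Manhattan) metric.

d(Z,A) = 14 + 16 = 30
d(Z,B) = 2 + 20 = 22
d(Z,C) = 18 + 18 = 36
d(Z,D) = 1 + 11 = 12
d(Z,E) = 15 + 16 = 31
d(Z,F) = 18 + 2 = 20
Sorted ascending: D, F, B, … — the second-nearest is F.

F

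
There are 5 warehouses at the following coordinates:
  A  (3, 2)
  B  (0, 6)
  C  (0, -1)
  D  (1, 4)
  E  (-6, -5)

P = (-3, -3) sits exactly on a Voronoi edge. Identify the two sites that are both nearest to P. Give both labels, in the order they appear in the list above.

Squared distances from P to each site:
|PA|² = 36 + 25 = 61
|PB|² = 9 + 81 = 90
|PC|² = 9 + 4 = 13
|PD|² = 16 + 49 = 65
|PE|² = 9 + 4 = 13
P is equidistant from C and E (both at squared distance 13), and every other site is strictly farther — so P lies on the C–E Voronoi edge.

C and E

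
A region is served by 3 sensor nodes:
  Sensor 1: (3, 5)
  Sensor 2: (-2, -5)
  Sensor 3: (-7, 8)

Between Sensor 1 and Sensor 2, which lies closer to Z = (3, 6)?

Sensor 1

Compare squared distances:
d²(Z, Sensor 1) = (3−3)² + (6−5)² = 0 + 1 = 1
d²(Z, Sensor 2) = (3−(-2))² + (6−(-5))² = 25 + 121 = 146
1 < 146, so Sensor 1 is closer.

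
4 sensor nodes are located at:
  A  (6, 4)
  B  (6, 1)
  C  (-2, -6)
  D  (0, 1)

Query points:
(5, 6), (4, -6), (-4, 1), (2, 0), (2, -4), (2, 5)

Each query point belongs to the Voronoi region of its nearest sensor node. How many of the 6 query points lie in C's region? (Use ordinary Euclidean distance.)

(5, 6) — d² to each: A:5, B:26, C:193, D:50 → nearest is A
(4, -6) — d² to each: A:104, B:53, C:36, D:65 → nearest is C
(-4, 1) — d² to each: A:109, B:100, C:53, D:16 → nearest is D
(2, 0) — d² to each: A:32, B:17, C:52, D:5 → nearest is D
(2, -4) — d² to each: A:80, B:41, C:20, D:29 → nearest is C
(2, 5) — d² to each: A:17, B:32, C:137, D:20 → nearest is A
2 of the 6 points have C as nearest.

2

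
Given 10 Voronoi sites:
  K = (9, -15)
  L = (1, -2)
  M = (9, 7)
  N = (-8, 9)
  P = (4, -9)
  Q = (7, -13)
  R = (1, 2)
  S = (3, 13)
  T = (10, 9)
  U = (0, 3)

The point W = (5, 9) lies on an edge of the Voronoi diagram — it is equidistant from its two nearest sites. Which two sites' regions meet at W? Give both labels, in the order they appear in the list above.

M and S

Squared distances from W to each site:
|WK|² = (5−9)² + (9−(-15))² = 16 + 576 = 592
|WL|² = (5−1)² + (9−(-2))² = 16 + 121 = 137
|WM|² = (5−9)² + (9−7)² = 16 + 4 = 20
|WN|² = (5−(-8))² + (9−9)² = 169 + 0 = 169
|WP|² = (5−4)² + (9−(-9))² = 1 + 324 = 325
|WQ|² = (5−7)² + (9−(-13))² = 4 + 484 = 488
|WR|² = (5−1)² + (9−2)² = 16 + 49 = 65
|WS|² = (5−3)² + (9−13)² = 4 + 16 = 20
|WT|² = (5−10)² + (9−9)² = 25 + 0 = 25
|WU|² = (5−0)² + (9−3)² = 25 + 36 = 61
W is equidistant from M and S (both at squared distance 20), and every other site is strictly farther — so W lies on the M–S Voronoi edge.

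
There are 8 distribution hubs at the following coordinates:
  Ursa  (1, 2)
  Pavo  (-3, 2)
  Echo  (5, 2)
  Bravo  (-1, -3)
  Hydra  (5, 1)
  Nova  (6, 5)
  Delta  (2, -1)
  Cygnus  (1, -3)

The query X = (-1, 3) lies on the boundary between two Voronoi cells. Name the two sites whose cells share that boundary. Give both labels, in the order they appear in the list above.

Squared distances from X to each site:
d²(X, Ursa) = (-1−1)² + (3−2)² = 4 + 1 = 5
d²(X, Pavo) = (-1−(-3))² + (3−2)² = 4 + 1 = 5
d²(X, Echo) = (-1−5)² + (3−2)² = 36 + 1 = 37
d²(X, Bravo) = (-1−(-1))² + (3−(-3))² = 0 + 36 = 36
d²(X, Hydra) = (-1−5)² + (3−1)² = 36 + 4 = 40
d²(X, Nova) = (-1−6)² + (3−5)² = 49 + 4 = 53
d²(X, Delta) = (-1−2)² + (3−(-1))² = 9 + 16 = 25
d²(X, Cygnus) = (-1−1)² + (3−(-3))² = 4 + 36 = 40
X is equidistant from Ursa and Pavo (both at squared distance 5), and every other site is strictly farther — so X lies on the Ursa–Pavo Voronoi edge.

Ursa and Pavo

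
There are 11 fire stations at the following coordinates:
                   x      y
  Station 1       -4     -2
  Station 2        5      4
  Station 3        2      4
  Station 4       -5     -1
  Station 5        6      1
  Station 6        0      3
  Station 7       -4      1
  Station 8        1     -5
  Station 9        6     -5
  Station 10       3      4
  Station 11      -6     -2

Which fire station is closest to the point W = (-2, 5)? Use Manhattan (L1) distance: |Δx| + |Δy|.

d(W, Station 1) = |-2−(-4)| + |5−(-2)| = 2 + 7 = 9
d(W, Station 2) = |-2−5| + |5−4| = 7 + 1 = 8
d(W, Station 3) = |-2−2| + |5−4| = 4 + 1 = 5
d(W, Station 4) = |-2−(-5)| + |5−(-1)| = 3 + 6 = 9
d(W, Station 5) = |-2−6| + |5−1| = 8 + 4 = 12
d(W, Station 6) = |-2−0| + |5−3| = 2 + 2 = 4
d(W, Station 7) = |-2−(-4)| + |5−1| = 2 + 4 = 6
d(W, Station 8) = |-2−1| + |5−(-5)| = 3 + 10 = 13
d(W, Station 9) = |-2−6| + |5−(-5)| = 8 + 10 = 18
d(W, Station 10) = |-2−3| + |5−4| = 5 + 1 = 6
d(W, Station 11) = |-2−(-6)| + |5−(-2)| = 4 + 7 = 11
Minimum is at Station 6.

Station 6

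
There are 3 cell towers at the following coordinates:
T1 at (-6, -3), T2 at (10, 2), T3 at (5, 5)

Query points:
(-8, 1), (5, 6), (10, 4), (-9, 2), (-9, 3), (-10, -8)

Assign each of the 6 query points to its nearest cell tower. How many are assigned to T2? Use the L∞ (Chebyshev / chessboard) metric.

1

(-8, 1) — d to each: T1:4, T2:18, T3:13 → nearest is T1
(5, 6) — d to each: T1:11, T2:5, T3:1 → nearest is T3
(10, 4) — d to each: T1:16, T2:2, T3:5 → nearest is T2
(-9, 2) — d to each: T1:5, T2:19, T3:14 → nearest is T1
(-9, 3) — d to each: T1:6, T2:19, T3:14 → nearest is T1
(-10, -8) — d to each: T1:5, T2:20, T3:15 → nearest is T1
1 of the 6 points has T2 as nearest.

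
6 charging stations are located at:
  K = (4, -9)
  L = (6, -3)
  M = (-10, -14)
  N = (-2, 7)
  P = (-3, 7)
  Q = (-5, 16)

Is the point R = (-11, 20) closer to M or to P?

Compare squared distances:
|RM|² = (-11−(-10))² + (20−(-14))² = 1 + 1156 = 1157
|RP|² = (-11−(-3))² + (20−7)² = 64 + 169 = 233
1157 > 233, so P is closer.

P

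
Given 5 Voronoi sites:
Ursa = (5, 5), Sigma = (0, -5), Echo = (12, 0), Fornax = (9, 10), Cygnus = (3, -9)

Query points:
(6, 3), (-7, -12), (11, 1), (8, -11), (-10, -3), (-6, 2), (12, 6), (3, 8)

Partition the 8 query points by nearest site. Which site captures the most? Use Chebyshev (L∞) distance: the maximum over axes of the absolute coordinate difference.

Sigma

(6, 3) — d to each: Ursa:2, Sigma:8, Echo:6, Fornax:7, Cygnus:12 → nearest is Ursa
(-7, -12) — d to each: Ursa:17, Sigma:7, Echo:19, Fornax:22, Cygnus:10 → nearest is Sigma
(11, 1) — d to each: Ursa:6, Sigma:11, Echo:1, Fornax:9, Cygnus:10 → nearest is Echo
(8, -11) — d to each: Ursa:16, Sigma:8, Echo:11, Fornax:21, Cygnus:5 → nearest is Cygnus
(-10, -3) — d to each: Ursa:15, Sigma:10, Echo:22, Fornax:19, Cygnus:13 → nearest is Sigma
(-6, 2) — d to each: Ursa:11, Sigma:7, Echo:18, Fornax:15, Cygnus:11 → nearest is Sigma
(12, 6) — d to each: Ursa:7, Sigma:12, Echo:6, Fornax:4, Cygnus:15 → nearest is Fornax
(3, 8) — d to each: Ursa:3, Sigma:13, Echo:9, Fornax:6, Cygnus:17 → nearest is Ursa
Tally — Ursa:2, Sigma:3, Echo:1, Fornax:1, Cygnus:1. Sigma captures the most (3).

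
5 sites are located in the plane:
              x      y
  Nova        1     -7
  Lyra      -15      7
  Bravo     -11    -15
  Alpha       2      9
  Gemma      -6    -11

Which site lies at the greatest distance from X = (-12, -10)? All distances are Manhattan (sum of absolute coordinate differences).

d(X, Nova) = 13 + 3 = 16
d(X, Lyra) = 3 + 17 = 20
d(X, Bravo) = 1 + 5 = 6
d(X, Alpha) = 14 + 19 = 33
d(X, Gemma) = 6 + 1 = 7
The largest is to Alpha.

Alpha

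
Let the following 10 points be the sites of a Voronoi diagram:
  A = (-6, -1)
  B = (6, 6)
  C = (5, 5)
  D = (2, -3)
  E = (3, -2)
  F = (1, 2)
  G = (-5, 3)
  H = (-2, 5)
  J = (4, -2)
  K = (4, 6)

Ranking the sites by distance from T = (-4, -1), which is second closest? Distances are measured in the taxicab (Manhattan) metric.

d(T,A) = 2 + 0 = 2
d(T,B) = 10 + 7 = 17
d(T,C) = 9 + 6 = 15
d(T,D) = 6 + 2 = 8
d(T,E) = 7 + 1 = 8
d(T,F) = 5 + 3 = 8
d(T,G) = 1 + 4 = 5
d(T,H) = 2 + 6 = 8
d(T,J) = 8 + 1 = 9
d(T,K) = 8 + 7 = 15
Sorted ascending: A, G, D, … — the second-nearest is G.

G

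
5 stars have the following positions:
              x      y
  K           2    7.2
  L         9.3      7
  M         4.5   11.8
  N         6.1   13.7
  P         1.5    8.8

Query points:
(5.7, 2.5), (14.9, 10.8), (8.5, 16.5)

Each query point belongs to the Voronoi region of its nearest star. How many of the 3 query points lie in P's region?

0

(5.7, 2.5) — d² to each: K:35.78, L:33.21, M:87.93, N:125.6, P:57.33 → nearest is L
(14.9, 10.8) — d² to each: K:179.37, L:45.8, M:109.16, N:85.85, P:183.56 → nearest is L
(8.5, 16.5) — d² to each: K:128.74, L:90.89, M:38.09, N:13.6, P:108.29 → nearest is N
0 of the 3 points have P as nearest.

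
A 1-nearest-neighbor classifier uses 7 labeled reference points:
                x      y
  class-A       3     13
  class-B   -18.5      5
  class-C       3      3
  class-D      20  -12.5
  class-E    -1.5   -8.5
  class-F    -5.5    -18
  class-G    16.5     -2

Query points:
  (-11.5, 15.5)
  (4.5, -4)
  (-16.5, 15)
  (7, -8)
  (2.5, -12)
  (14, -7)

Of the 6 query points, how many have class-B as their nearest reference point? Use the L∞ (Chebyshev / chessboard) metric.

(-11.5, 15.5) — d to each: class-A:14.5, class-B:10.5, class-C:14.5, class-D:31.5, class-E:24, class-F:33.5, class-G:28 → nearest is class-B
(4.5, -4) — d to each: class-A:17, class-B:23, class-C:7, class-D:15.5, class-E:6, class-F:14, class-G:12 → nearest is class-E
(-16.5, 15) — d to each: class-A:19.5, class-B:10, class-C:19.5, class-D:36.5, class-E:23.5, class-F:33, class-G:33 → nearest is class-B
(7, -8) — d to each: class-A:21, class-B:25.5, class-C:11, class-D:13, class-E:8.5, class-F:12.5, class-G:9.5 → nearest is class-E
(2.5, -12) — d to each: class-A:25, class-B:21, class-C:15, class-D:17.5, class-E:4, class-F:8, class-G:14 → nearest is class-E
(14, -7) — d to each: class-A:20, class-B:32.5, class-C:11, class-D:6, class-E:15.5, class-F:19.5, class-G:5 → nearest is class-G
2 of the 6 points have class-B as nearest.

2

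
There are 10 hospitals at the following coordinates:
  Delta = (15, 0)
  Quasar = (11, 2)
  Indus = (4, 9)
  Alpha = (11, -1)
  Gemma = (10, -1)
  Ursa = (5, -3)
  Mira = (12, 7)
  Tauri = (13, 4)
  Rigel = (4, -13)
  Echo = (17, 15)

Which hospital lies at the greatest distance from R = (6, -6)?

Echo

Squared Euclidean distances:
d²(R, Delta) = 81 + 36 = 117
d²(R, Quasar) = 25 + 64 = 89
d²(R, Indus) = 4 + 225 = 229
d²(R, Alpha) = 25 + 25 = 50
d²(R, Gemma) = 16 + 25 = 41
d²(R, Ursa) = 1 + 9 = 10
d²(R, Mira) = 36 + 169 = 205
d²(R, Tauri) = 49 + 100 = 149
d²(R, Rigel) = 4 + 49 = 53
d²(R, Echo) = 121 + 441 = 562
The largest is to Echo.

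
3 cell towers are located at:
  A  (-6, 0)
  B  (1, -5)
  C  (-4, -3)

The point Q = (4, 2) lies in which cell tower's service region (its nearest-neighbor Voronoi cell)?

B

Squared Euclidean distances:
|QA|² = (4−(-6))² + (2−0)² = 100 + 4 = 104
|QB|² = (4−1)² + (2−(-5))² = 9 + 49 = 58
|QC|² = (4−(-4))² + (2−(-3))² = 64 + 25 = 89
The smallest is to B, so Q lies in the Voronoi region of B.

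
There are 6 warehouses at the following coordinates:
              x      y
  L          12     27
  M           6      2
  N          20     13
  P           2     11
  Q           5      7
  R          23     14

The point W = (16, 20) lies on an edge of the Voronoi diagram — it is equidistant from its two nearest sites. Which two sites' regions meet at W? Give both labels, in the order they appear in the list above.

Squared distances from W to each site:
|WL|² = 16 + 49 = 65
|WM|² = 100 + 324 = 424
|WN|² = 16 + 49 = 65
|WP|² = 196 + 81 = 277
|WQ|² = 121 + 169 = 290
|WR|² = 49 + 36 = 85
W is equidistant from L and N (both at squared distance 65), and every other site is strictly farther — so W lies on the L–N Voronoi edge.

L and N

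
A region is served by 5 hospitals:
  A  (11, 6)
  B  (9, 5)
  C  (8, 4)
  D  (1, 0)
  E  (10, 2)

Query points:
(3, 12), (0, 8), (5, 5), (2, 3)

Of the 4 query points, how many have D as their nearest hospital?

(3, 12) — d² to each: A:100, B:85, C:89, D:148, E:149 → nearest is B
(0, 8) — d² to each: A:125, B:90, C:80, D:65, E:136 → nearest is D
(5, 5) — d² to each: A:37, B:16, C:10, D:41, E:34 → nearest is C
(2, 3) — d² to each: A:90, B:53, C:37, D:10, E:65 → nearest is D
2 of the 4 points have D as nearest.

2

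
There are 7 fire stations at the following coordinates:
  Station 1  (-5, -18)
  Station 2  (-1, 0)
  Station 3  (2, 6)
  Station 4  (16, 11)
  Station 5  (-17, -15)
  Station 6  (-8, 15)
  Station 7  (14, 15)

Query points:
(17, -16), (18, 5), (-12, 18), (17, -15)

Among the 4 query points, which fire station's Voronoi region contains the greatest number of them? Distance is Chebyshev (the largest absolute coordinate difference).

(17, -16) — d to each: Station 1:22, Station 2:18, Station 3:22, Station 4:27, Station 5:34, Station 6:31, Station 7:31 → nearest is Station 2
(18, 5) — d to each: Station 1:23, Station 2:19, Station 3:16, Station 4:6, Station 5:35, Station 6:26, Station 7:10 → nearest is Station 4
(-12, 18) — d to each: Station 1:36, Station 2:18, Station 3:14, Station 4:28, Station 5:33, Station 6:4, Station 7:26 → nearest is Station 6
(17, -15) — d to each: Station 1:22, Station 2:18, Station 3:21, Station 4:26, Station 5:34, Station 6:30, Station 7:30 → nearest is Station 2
Tally — Station 2:2, Station 4:1, Station 6:1. Station 2 captures the most (2).

Station 2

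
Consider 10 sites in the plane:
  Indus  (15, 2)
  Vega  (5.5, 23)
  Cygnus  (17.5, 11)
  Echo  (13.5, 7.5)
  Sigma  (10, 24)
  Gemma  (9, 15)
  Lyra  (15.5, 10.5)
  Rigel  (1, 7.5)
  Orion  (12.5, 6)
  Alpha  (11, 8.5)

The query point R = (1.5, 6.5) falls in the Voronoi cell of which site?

Squared Euclidean distances:
d²(R, Indus) = (1.5−15)² + (6.5−2)² = 182.25 + 20.25 = 202.5
d²(R, Vega) = (1.5−5.5)² + (6.5−23)² = 16 + 272.25 = 288.25
d²(R, Cygnus) = (1.5−17.5)² + (6.5−11)² = 256 + 20.25 = 276.25
d²(R, Echo) = (1.5−13.5)² + (6.5−7.5)² = 144 + 1 = 145
d²(R, Sigma) = (1.5−10)² + (6.5−24)² = 72.25 + 306.25 = 378.5
d²(R, Gemma) = (1.5−9)² + (6.5−15)² = 56.25 + 72.25 = 128.5
d²(R, Lyra) = (1.5−15.5)² + (6.5−10.5)² = 196 + 16 = 212
d²(R, Rigel) = (1.5−1)² + (6.5−7.5)² = 0.25 + 1 = 1.25
d²(R, Orion) = (1.5−12.5)² + (6.5−6)² = 121 + 0.25 = 121.25
d²(R, Alpha) = (1.5−11)² + (6.5−8.5)² = 90.25 + 4 = 94.25
Minimum is at Rigel.

Rigel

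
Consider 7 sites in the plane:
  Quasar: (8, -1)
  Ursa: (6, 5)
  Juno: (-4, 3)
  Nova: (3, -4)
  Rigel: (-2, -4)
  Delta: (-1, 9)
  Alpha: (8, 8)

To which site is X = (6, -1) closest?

Quasar

Squared Euclidean distances:
d²(X, Quasar) = 4 + 0 = 4
d²(X, Ursa) = 0 + 36 = 36
d²(X, Juno) = 100 + 16 = 116
d²(X, Nova) = 9 + 9 = 18
d²(X, Rigel) = 64 + 9 = 73
d²(X, Delta) = 49 + 100 = 149
d²(X, Alpha) = 4 + 81 = 85
Quasar is nearest.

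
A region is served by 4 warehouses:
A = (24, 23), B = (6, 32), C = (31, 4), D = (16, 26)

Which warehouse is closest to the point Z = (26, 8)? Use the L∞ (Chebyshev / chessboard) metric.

d(Z,A) = max(2, 15) = 15
d(Z,B) = max(20, 24) = 24
d(Z,C) = max(5, 4) = 5
d(Z,D) = max(10, 18) = 18
Minimum is at C.

C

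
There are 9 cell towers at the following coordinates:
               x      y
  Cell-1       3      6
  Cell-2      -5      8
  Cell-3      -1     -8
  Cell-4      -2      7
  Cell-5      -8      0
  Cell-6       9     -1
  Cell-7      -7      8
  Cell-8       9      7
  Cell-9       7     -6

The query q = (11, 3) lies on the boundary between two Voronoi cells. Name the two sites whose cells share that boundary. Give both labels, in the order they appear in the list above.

Squared distances from q to each site:
d²(q, Cell-1) = (11−3)² + (3−6)² = 64 + 9 = 73
d²(q, Cell-2) = (11−(-5))² + (3−8)² = 256 + 25 = 281
d²(q, Cell-3) = (11−(-1))² + (3−(-8))² = 144 + 121 = 265
d²(q, Cell-4) = (11−(-2))² + (3−7)² = 169 + 16 = 185
d²(q, Cell-5) = (11−(-8))² + (3−0)² = 361 + 9 = 370
d²(q, Cell-6) = (11−9)² + (3−(-1))² = 4 + 16 = 20
d²(q, Cell-7) = (11−(-7))² + (3−8)² = 324 + 25 = 349
d²(q, Cell-8) = (11−9)² + (3−7)² = 4 + 16 = 20
d²(q, Cell-9) = (11−7)² + (3−(-6))² = 16 + 81 = 97
q is equidistant from Cell-6 and Cell-8 (both at squared distance 20), and every other site is strictly farther — so q lies on the Cell-6–Cell-8 Voronoi edge.

Cell-6 and Cell-8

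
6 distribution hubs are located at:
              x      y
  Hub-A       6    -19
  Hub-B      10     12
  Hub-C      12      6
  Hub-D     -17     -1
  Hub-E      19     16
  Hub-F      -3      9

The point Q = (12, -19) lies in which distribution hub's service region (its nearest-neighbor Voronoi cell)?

Compare squared distances (the ordering matches that of the actual distances):
d²(Q, Hub-A) = 36 + 0 = 36
d²(Q, Hub-B) = 4 + 961 = 965
d²(Q, Hub-C) = 0 + 625 = 625
d²(Q, Hub-D) = 841 + 324 = 1165
d²(Q, Hub-E) = 49 + 1225 = 1274
d²(Q, Hub-F) = 225 + 784 = 1009
Minimum is at Hub-A.

Hub-A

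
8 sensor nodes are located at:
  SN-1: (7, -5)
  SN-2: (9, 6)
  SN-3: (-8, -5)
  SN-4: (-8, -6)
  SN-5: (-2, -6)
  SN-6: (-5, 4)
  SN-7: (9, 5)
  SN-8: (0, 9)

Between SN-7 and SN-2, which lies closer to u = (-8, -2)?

Compare squared distances:
d²(u, SN-7) = (-8−9)² + (-2−5)² = 289 + 49 = 338
d²(u, SN-2) = (-8−9)² + (-2−6)² = 289 + 64 = 353
338 < 353, so SN-7 is closer.

SN-7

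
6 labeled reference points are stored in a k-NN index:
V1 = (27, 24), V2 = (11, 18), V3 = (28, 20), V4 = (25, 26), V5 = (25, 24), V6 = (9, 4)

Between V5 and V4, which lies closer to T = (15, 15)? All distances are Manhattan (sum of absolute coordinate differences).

d(T,V5) = |15−25| + |15−24| = 10 + 9 = 19
d(T,V4) = |15−25| + |15−26| = 10 + 11 = 21
19 < 21, so V5 is closer.

V5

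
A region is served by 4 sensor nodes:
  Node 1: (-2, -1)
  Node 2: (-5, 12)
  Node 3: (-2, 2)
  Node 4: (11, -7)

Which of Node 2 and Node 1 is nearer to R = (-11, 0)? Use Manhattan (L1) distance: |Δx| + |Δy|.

Node 1

d(R, Node 2) = |-11−(-5)| + |0−12| = 6 + 12 = 18
d(R, Node 1) = |-11−(-2)| + |0−(-1)| = 9 + 1 = 10
18 > 10, so Node 1 is closer.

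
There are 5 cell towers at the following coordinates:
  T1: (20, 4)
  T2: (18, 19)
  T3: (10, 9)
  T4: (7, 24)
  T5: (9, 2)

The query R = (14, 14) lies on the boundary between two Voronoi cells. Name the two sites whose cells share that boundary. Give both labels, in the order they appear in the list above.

Squared distances from R to each site:
|RT1|² = 36 + 100 = 136
|RT2|² = 16 + 25 = 41
|RT3|² = 16 + 25 = 41
|RT4|² = 49 + 100 = 149
|RT5|² = 25 + 144 = 169
R is equidistant from T2 and T3 (both at squared distance 41), and every other site is strictly farther — so R lies on the T2–T3 Voronoi edge.

T2 and T3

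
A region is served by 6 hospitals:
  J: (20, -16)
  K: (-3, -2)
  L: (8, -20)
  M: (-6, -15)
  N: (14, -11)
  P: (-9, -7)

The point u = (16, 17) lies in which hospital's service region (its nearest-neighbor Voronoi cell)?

Squared Euclidean distances:
|uJ|² = 16 + 1089 = 1105
|uK|² = 361 + 361 = 722
|uL|² = 64 + 1369 = 1433
|uM|² = 484 + 1024 = 1508
|uN|² = 4 + 784 = 788
|uP|² = 625 + 576 = 1201
Minimum is at K.

K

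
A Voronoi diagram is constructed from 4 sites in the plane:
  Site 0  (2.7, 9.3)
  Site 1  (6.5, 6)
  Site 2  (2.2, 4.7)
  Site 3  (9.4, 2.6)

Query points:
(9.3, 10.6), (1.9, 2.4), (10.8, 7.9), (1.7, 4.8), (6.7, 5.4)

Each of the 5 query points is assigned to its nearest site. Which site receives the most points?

(9.3, 10.6) — d² to each: Site 0:45.25, Site 1:29, Site 2:85.22, Site 3:64.01 → nearest is Site 1
(1.9, 2.4) — d² to each: Site 0:48.25, Site 1:34.12, Site 2:5.38, Site 3:56.29 → nearest is Site 2
(10.8, 7.9) — d² to each: Site 0:67.57, Site 1:22.1, Site 2:84.2, Site 3:30.05 → nearest is Site 1
(1.7, 4.8) — d² to each: Site 0:21.25, Site 1:24.48, Site 2:0.26, Site 3:64.13 → nearest is Site 2
(6.7, 5.4) — d² to each: Site 0:31.21, Site 1:0.4, Site 2:20.74, Site 3:15.13 → nearest is Site 1
Tally — Site 1:3, Site 2:2. Site 1 captures the most (3).

Site 1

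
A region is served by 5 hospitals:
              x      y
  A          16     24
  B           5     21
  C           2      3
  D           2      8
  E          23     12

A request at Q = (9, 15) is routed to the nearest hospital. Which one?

B

Squared Euclidean distances:
|QA|² = (9−16)² + (15−24)² = 49 + 81 = 130
|QB|² = (9−5)² + (15−21)² = 16 + 36 = 52
|QC|² = (9−2)² + (15−3)² = 49 + 144 = 193
|QD|² = (9−2)² + (15−8)² = 49 + 49 = 98
|QE|² = (9−23)² + (15−12)² = 196 + 9 = 205
Minimum is at B.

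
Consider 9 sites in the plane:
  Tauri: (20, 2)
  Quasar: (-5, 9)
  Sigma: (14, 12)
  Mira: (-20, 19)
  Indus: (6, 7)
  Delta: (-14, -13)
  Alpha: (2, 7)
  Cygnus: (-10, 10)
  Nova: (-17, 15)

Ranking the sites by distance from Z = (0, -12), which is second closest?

Since √ is increasing, it suffices to compare squared distances:
d²(Z, Tauri) = (0−20)² + (-12−2)² = 400 + 196 = 596
d²(Z, Quasar) = (0−(-5))² + (-12−9)² = 25 + 441 = 466
d²(Z, Sigma) = (0−14)² + (-12−12)² = 196 + 576 = 772
d²(Z, Mira) = (0−(-20))² + (-12−19)² = 400 + 961 = 1361
d²(Z, Indus) = (0−6)² + (-12−7)² = 36 + 361 = 397
d²(Z, Delta) = (0−(-14))² + (-12−(-13))² = 196 + 1 = 197
d²(Z, Alpha) = (0−2)² + (-12−7)² = 4 + 361 = 365
d²(Z, Cygnus) = (0−(-10))² + (-12−10)² = 100 + 484 = 584
d²(Z, Nova) = (0−(-17))² + (-12−15)² = 289 + 729 = 1018
Sorted ascending: Delta, Alpha, Indus, … — the second-nearest is Alpha.

Alpha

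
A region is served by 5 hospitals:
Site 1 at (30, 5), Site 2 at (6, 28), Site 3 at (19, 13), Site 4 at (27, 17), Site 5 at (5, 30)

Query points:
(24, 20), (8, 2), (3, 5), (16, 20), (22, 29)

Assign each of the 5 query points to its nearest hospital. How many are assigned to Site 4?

(24, 20) — d² to each: Site 1:261, Site 2:388, Site 3:74, Site 4:18, Site 5:461 → nearest is Site 4
(8, 2) — d² to each: Site 1:493, Site 2:680, Site 3:242, Site 4:586, Site 5:793 → nearest is Site 3
(3, 5) — d² to each: Site 1:729, Site 2:538, Site 3:320, Site 4:720, Site 5:629 → nearest is Site 3
(16, 20) — d² to each: Site 1:421, Site 2:164, Site 3:58, Site 4:130, Site 5:221 → nearest is Site 3
(22, 29) — d² to each: Site 1:640, Site 2:257, Site 3:265, Site 4:169, Site 5:290 → nearest is Site 4
2 of the 5 points have Site 4 as nearest.

2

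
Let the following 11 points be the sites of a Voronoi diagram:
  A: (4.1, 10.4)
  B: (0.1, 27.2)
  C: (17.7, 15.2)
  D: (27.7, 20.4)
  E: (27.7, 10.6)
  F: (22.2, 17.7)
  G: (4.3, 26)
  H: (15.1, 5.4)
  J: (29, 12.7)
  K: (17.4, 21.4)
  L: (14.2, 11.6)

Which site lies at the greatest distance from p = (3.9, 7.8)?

D

Compare squared distances (the ordering matches that of the actual distances):
|pA|² = (3.9−4.1)² + (7.8−10.4)² = 0.04 + 6.76 = 6.8
|pB|² = (3.9−0.1)² + (7.8−27.2)² = 14.44 + 376.36 = 390.8
|pC|² = (3.9−17.7)² + (7.8−15.2)² = 190.44 + 54.76 = 245.2
|pD|² = (3.9−27.7)² + (7.8−20.4)² = 566.44 + 158.76 = 725.2
|pE|² = (3.9−27.7)² + (7.8−10.6)² = 566.44 + 7.84 = 574.28
|pF|² = (3.9−22.2)² + (7.8−17.7)² = 334.89 + 98.01 = 432.9
|pG|² = (3.9−4.3)² + (7.8−26)² = 0.16 + 331.24 = 331.4
|pH|² = (3.9−15.1)² + (7.8−5.4)² = 125.44 + 5.76 = 131.2
|pJ|² = (3.9−29)² + (7.8−12.7)² = 630.01 + 24.01 = 654.02
|pK|² = (3.9−17.4)² + (7.8−21.4)² = 182.25 + 184.96 = 367.21
|pL|² = (3.9−14.2)² + (7.8−11.6)² = 106.09 + 14.44 = 120.53
The largest is to D.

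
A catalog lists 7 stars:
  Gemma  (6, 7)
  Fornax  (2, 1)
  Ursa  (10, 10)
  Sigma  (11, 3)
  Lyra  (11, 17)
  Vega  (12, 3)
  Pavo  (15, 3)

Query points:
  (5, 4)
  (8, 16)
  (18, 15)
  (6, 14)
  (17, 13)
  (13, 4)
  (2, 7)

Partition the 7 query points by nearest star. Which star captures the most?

(5, 4) — d² to each: Gemma:10, Fornax:18, Ursa:61, Sigma:37, Lyra:205, Vega:50, Pavo:101 → nearest is Gemma
(8, 16) — d² to each: Gemma:85, Fornax:261, Ursa:40, Sigma:178, Lyra:10, Vega:185, Pavo:218 → nearest is Lyra
(18, 15) — d² to each: Gemma:208, Fornax:452, Ursa:89, Sigma:193, Lyra:53, Vega:180, Pavo:153 → nearest is Lyra
(6, 14) — d² to each: Gemma:49, Fornax:185, Ursa:32, Sigma:146, Lyra:34, Vega:157, Pavo:202 → nearest is Ursa
(17, 13) — d² to each: Gemma:157, Fornax:369, Ursa:58, Sigma:136, Lyra:52, Vega:125, Pavo:104 → nearest is Lyra
(13, 4) — d² to each: Gemma:58, Fornax:130, Ursa:45, Sigma:5, Lyra:173, Vega:2, Pavo:5 → nearest is Vega
(2, 7) — d² to each: Gemma:16, Fornax:36, Ursa:73, Sigma:97, Lyra:181, Vega:116, Pavo:185 → nearest is Gemma
Tally — Gemma:2, Ursa:1, Lyra:3, Vega:1. Lyra captures the most (3).

Lyra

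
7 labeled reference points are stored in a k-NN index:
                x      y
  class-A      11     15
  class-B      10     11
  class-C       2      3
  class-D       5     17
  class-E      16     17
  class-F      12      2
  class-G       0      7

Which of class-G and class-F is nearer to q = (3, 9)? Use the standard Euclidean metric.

Compare squared distances:
d²(q, class-G) = (3−0)² + (9−7)² = 9 + 4 = 13
d²(q, class-F) = (3−12)² + (9−2)² = 81 + 49 = 130
13 < 130, so class-G is closer.

class-G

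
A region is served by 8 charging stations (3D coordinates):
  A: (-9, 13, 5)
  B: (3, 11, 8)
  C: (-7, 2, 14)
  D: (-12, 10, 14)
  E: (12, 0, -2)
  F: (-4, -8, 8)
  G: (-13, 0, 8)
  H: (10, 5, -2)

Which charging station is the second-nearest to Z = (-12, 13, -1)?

Squared Euclidean distances:
|ZA|² = (-12−(-9))² + (13−13)² + (-1−5)² = 9 + 0 + 36 = 45
|ZB|² = (-12−3)² + (13−11)² + (-1−8)² = 225 + 4 + 81 = 310
|ZC|² = (-12−(-7))² + (13−2)² + (-1−14)² = 25 + 121 + 225 = 371
|ZD|² = (-12−(-12))² + (13−10)² + (-1−14)² = 0 + 9 + 225 = 234
|ZE|² = (-12−12)² + (13−0)² + (-1−(-2))² = 576 + 169 + 1 = 746
|ZF|² = (-12−(-4))² + (13−(-8))² + (-1−8)² = 64 + 441 + 81 = 586
|ZG|² = (-12−(-13))² + (13−0)² + (-1−8)² = 1 + 169 + 81 = 251
|ZH|² = (-12−10)² + (13−5)² + (-1−(-2))² = 484 + 64 + 1 = 549
Sorted ascending: A, D, G, … — the second-nearest is D.

D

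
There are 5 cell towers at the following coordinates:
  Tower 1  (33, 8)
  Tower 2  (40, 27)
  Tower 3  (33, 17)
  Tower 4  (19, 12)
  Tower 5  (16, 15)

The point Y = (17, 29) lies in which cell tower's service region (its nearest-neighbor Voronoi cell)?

Compare squared distances (the ordering matches that of the actual distances):
d²(Y, Tower 1) = (17−33)² + (29−8)² = 256 + 441 = 697
d²(Y, Tower 2) = (17−40)² + (29−27)² = 529 + 4 = 533
d²(Y, Tower 3) = (17−33)² + (29−17)² = 256 + 144 = 400
d²(Y, Tower 4) = (17−19)² + (29−12)² = 4 + 289 = 293
d²(Y, Tower 5) = (17−16)² + (29−15)² = 1 + 196 = 197
Tower 5 is nearest.

Tower 5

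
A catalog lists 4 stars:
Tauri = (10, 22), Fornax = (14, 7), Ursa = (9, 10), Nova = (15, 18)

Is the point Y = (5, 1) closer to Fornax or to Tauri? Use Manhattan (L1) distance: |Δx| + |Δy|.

d(Y, Fornax) = |5−14| + |1−7| = 9 + 6 = 15
d(Y, Tauri) = |5−10| + |1−22| = 5 + 21 = 26
15 < 26, so Fornax is closer.

Fornax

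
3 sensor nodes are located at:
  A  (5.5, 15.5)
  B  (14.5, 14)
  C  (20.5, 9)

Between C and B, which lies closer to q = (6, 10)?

Compare squared distances:
|qC|² = (6−20.5)² + (10−9)² = 210.25 + 1 = 211.25
|qB|² = (6−14.5)² + (10−14)² = 72.25 + 16 = 88.25
211.25 > 88.25, so B is closer.

B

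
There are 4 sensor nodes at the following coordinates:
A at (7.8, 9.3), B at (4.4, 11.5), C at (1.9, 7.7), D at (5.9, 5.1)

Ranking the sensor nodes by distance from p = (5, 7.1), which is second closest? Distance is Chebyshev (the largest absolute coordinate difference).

d(p,A) = max(2.8, 2.2) = 2.8
d(p,B) = max(0.6, 4.4) = 4.4
d(p,C) = max(3.1, 0.6) = 3.1
d(p,D) = max(0.9, 2) = 2
Sorted ascending: D, A, C, … — the second-nearest is A.

A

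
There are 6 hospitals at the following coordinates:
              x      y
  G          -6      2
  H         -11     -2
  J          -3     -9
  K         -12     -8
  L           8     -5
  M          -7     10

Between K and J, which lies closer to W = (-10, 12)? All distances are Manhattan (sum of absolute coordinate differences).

K

d(W,K) = |-10−(-12)| + |12−(-8)| = 2 + 20 = 22
d(W,J) = |-10−(-3)| + |12−(-9)| = 7 + 21 = 28
22 < 28, so K is closer.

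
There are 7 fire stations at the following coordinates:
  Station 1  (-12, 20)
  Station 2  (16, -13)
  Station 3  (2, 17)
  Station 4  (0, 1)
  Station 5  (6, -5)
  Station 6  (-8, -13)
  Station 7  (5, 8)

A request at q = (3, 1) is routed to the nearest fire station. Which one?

Compare squared distances (the ordering matches that of the actual distances):
d²(q, Station 1) = (3−(-12))² + (1−20)² = 225 + 361 = 586
d²(q, Station 2) = (3−16)² + (1−(-13))² = 169 + 196 = 365
d²(q, Station 3) = (3−2)² + (1−17)² = 1 + 256 = 257
d²(q, Station 4) = (3−0)² + (1−1)² = 9 + 0 = 9
d²(q, Station 5) = (3−6)² + (1−(-5))² = 9 + 36 = 45
d²(q, Station 6) = (3−(-8))² + (1−(-13))² = 121 + 196 = 317
d²(q, Station 7) = (3−5)² + (1−8)² = 4 + 49 = 53
Station 4 is nearest.

Station 4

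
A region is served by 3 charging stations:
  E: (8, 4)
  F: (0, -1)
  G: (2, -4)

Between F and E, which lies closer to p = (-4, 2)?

Compare squared distances:
|pF|² = (-4−0)² + (2−(-1))² = 16 + 9 = 25
|pE|² = (-4−8)² + (2−4)² = 144 + 4 = 148
25 < 148, so F is closer.

F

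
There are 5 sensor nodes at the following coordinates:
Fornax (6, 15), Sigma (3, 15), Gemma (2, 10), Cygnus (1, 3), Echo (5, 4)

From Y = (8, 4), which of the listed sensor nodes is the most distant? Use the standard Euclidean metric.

Squared Euclidean distances:
d²(Y, Fornax) = (8−6)² + (4−15)² = 4 + 121 = 125
d²(Y, Sigma) = (8−3)² + (4−15)² = 25 + 121 = 146
d²(Y, Gemma) = (8−2)² + (4−10)² = 36 + 36 = 72
d²(Y, Cygnus) = (8−1)² + (4−3)² = 49 + 1 = 50
d²(Y, Echo) = (8−5)² + (4−4)² = 9 + 0 = 9
The largest is to Sigma.

Sigma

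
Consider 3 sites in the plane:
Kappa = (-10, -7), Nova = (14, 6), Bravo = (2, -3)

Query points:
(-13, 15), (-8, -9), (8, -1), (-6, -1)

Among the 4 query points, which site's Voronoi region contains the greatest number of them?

(-13, 15) — d² to each: Kappa:493, Nova:810, Bravo:549 → nearest is Kappa
(-8, -9) — d² to each: Kappa:8, Nova:709, Bravo:136 → nearest is Kappa
(8, -1) — d² to each: Kappa:360, Nova:85, Bravo:40 → nearest is Bravo
(-6, -1) — d² to each: Kappa:52, Nova:449, Bravo:68 → nearest is Kappa
Tally — Kappa:3, Bravo:1. Kappa captures the most (3).

Kappa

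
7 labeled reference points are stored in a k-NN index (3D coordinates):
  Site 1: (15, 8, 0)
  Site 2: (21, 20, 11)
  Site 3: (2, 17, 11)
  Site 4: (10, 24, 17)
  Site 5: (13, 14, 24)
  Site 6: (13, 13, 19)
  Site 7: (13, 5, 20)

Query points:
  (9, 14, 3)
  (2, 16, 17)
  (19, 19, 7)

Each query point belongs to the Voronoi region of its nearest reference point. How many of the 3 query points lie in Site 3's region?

(9, 14, 3) — d² to each: Site 1:81, Site 2:244, Site 3:122, Site 4:297, Site 5:457, Site 6:273, Site 7:386 → nearest is Site 1
(2, 16, 17) — d² to each: Site 1:522, Site 2:413, Site 3:37, Site 4:128, Site 5:174, Site 6:134, Site 7:251 → nearest is Site 3
(19, 19, 7) — d² to each: Site 1:186, Site 2:21, Site 3:309, Site 4:206, Site 5:350, Site 6:216, Site 7:401 → nearest is Site 2
1 of the 3 points has Site 3 as nearest.

1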